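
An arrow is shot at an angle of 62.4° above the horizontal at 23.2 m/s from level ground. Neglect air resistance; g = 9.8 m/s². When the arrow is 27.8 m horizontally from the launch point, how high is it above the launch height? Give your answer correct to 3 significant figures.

v_x = 23.2 cos 62.4° = 10.75 m/s, v_y0 = 23.2 sin 62.4° = 20.56 m/s.
Time to reach x = 27.8 m: t = x / v_x = 27.8 / 10.75 = 2.586 s.
y = v_y0 t − ½ g t² = 20.56×2.586 − 4.900×2.586² = 20.4 m.

20.4 m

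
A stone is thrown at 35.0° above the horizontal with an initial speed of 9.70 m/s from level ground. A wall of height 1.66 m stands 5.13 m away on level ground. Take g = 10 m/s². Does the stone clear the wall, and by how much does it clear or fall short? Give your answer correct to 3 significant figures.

No — it falls 0.152 m short of clearing the wall.

v_x = 9.70 cos 35.0° = 7.946 m/s; v_y0 = 9.70 sin 35.0° = 5.564 m/s.
Time to reach the wall: t = 5.13 / 7.946 = 0.6456 s.
Height at that point: y = 5.564×0.6456 − 5.000×0.6456² = 1.508 m.
That is 1.66 − 1.508 = 0.152 m below the top of the wall, so the stone does not clear it.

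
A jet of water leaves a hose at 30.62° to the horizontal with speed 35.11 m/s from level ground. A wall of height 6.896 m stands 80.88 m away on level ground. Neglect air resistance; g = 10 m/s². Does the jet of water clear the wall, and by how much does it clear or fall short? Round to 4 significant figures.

v_x = 35.11 cos 30.62° = 30.214 m/s; v_y0 = 35.11 sin 30.62° = 17.883 m/s.
Time to reach the wall: t = 80.88 / 30.214 = 2.6769 s.
Height at that point: y = 17.883×2.6769 − 5.000×2.6769² = 12.042 m.
That is 12.042 − 6.896 = 5.146 m above the top of the wall, so the jet of water clears it.

Yes — it clears the wall by 5.146 m.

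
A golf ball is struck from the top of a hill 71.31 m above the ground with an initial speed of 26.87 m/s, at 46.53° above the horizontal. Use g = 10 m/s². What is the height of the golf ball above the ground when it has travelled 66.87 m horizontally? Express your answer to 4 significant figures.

76.42 m

v_x = 26.87 cos 46.53° = 18.486 m/s, v_y0 = 26.87 sin 46.53° = 19.500 m/s.
Time to reach x = 66.87 m: t = x / v_x = 66.87 / 18.486 = 3.6173 s.
y = 71.31 + v_y0 t − ½ g t² = 71.31 + 19.500×3.6173 − 5.000×3.6173² = 76.42 m.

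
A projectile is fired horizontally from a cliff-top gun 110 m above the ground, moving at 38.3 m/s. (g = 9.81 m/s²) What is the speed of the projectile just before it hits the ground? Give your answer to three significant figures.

60.2 m/s

Fall time: t = √(2 × 110 / 9.81) = 4.736 s.
At impact: v_x = 38.3 m/s (unchanged), v_y = g t = 9.81 × 4.736 = 46.46 m/s.
Speed = √(v_x² + v_y²) = √(1467 + 2159) = 60.2 m/s.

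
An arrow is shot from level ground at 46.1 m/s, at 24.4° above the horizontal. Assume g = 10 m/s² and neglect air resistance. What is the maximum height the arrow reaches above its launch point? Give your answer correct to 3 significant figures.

Vertical component of launch velocity: v_y = 46.1 sin 24.4° = 19.04 m/s.
At the highest point the vertical velocity is zero, so v_y² = 2 g h_max.
h_max = (19.04)² / (2 × 10) = 362.5 / 20.00 = 18.1 m.

18.1 m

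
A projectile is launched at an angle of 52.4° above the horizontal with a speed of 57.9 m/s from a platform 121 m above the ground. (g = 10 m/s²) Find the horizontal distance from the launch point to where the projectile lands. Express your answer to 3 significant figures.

400 m

Components: v_x = 57.9 cos 52.4° = 35.33 m/s, v_y = 57.9 sin 52.4° = 45.87 m/s.
Vertical: 0 = 121 + 45.87 t − ½(10) t² ⇒ 5.000 t² − 45.87 t − 121 = 0.
t = [45.87 + √(2104 + 2420)] / 10.00 = 11.31 s.
Horizontal: R = v_x · t = 35.33 × 11.31 = 400 m.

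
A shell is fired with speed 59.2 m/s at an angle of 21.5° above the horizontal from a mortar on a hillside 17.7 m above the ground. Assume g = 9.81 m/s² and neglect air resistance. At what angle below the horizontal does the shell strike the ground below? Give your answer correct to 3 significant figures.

v_x = 59.2 cos 21.5° = 55.08 m/s.
At impact |v_y| = √(v_y0² + 2 g h) = √(21.70² + 2×9.81×17.7) = 28.60 m/s.
Angle below horizontal = arctan(|v_y| / v_x) = arctan(28.60 / 55.08) = 27.4°.

27.4°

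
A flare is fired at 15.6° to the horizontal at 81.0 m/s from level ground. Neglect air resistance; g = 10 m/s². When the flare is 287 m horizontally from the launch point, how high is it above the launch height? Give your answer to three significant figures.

12.5 m

v_x = 81.0 cos 15.6° = 78.02 m/s, v_y0 = 81.0 sin 15.6° = 21.78 m/s.
Time to reach x = 287 m: t = x / v_x = 287 / 78.02 = 3.679 s.
y = v_y0 t − ½ g t² = 21.78×3.679 − 5.000×3.679² = 12.5 m.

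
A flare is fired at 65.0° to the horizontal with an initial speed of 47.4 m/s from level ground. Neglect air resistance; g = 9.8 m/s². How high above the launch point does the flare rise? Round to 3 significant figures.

94.2 m

Vertical component of launch velocity: v_y = 47.4 sin 65.0° = 42.96 m/s.
At the highest point the vertical velocity is zero, so v_y² = 2 g h_max.
h_max = (42.96)² / (2 × 9.8) = 1846 / 19.60 = 94.2 m.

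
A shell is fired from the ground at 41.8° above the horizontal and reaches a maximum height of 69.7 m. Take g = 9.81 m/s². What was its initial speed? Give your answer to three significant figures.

55.5 m/s

At maximum height v_y = 0, so (v₀ sin θ)² = 2 g H.
v₀ sin 41.8° = √(2 × 9.81 × 69.7) = 36.98 m/s.
v₀ = 36.98 / sin 41.8° = 36.98 / 0.6665 = 55.5 m/s.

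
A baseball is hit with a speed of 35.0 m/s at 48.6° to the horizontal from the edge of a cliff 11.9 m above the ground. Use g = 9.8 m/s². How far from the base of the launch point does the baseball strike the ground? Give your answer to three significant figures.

134 m

Components: v_x = 35.0 cos 48.6° = 23.15 m/s, v_y = 35.0 sin 48.6° = 26.25 m/s.
Vertical: 0 = 11.9 + 26.25 t − ½(9.8) t² ⇒ 4.900 t² − 26.25 t − 11.9 = 0.
t = [26.25 + √(689.1 + 233.2)] / 9.800 = 5.777 s.
Horizontal: R = v_x · t = 23.15 × 5.777 = 134 m.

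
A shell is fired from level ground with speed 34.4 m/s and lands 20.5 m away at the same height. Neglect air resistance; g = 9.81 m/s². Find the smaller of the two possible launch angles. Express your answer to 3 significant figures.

Level-ground range: R = v₀² sin(2θ)/g ⇒ sin 2θ = R g / v₀² = 20.5×9.81/34.4² = 0.1699.
2θ = arcsin(0.1699) = 9.782° or 180° − 9.782° = 170.218°.
So θ = 4.89° or θ = 85.1°.

4.89°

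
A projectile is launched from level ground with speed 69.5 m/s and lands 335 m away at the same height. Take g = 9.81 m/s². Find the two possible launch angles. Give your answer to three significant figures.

Level-ground range: R = v₀² sin(2θ)/g ⇒ sin 2θ = R g / v₀² = 335×9.81/69.5² = 0.6804.
2θ = arcsin(0.6804) = 42.87° or 180° − 42.87° = 137.13°.
So θ = 21.4° or θ = 68.6°.

21.4° and 68.6°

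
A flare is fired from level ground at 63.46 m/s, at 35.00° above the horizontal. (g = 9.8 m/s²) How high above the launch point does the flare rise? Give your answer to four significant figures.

Vertical component of launch velocity: v_y = 63.46 sin 35.00° = 36.399 m/s.
At the highest point the vertical velocity is zero, so v_y² = 2 g h_max.
h_max = (36.399)² / (2 × 9.8) = 1324.9 / 19.60 = 67.60 m.

67.60 m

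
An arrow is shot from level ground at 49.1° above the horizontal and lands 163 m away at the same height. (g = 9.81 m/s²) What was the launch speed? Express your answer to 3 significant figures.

40.2 m/s

On level ground, R = v₀² sin(2θ) / g, so v₀ = √(R g / sin 2θ).
sin(2 × 49.1°) = 0.9898.
v₀ = √(163 × 9.81 / 0.9898) = √1616 = 40.2 m/s.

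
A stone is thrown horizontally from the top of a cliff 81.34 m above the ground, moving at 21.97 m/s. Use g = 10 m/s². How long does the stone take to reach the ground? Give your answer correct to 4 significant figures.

4.033 s

The horizontal speed doesn't affect the fall. With v_y0 = 0, h = ½ g t².
t = √(2 × 81.34 / 10) = √16.268 = 4.033 s.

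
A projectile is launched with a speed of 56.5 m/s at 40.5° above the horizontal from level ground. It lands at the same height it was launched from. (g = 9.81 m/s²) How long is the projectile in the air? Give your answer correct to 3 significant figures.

7.48 s

Vertical component: v_y = 56.5 sin 40.5° = 36.69 m/s.
For a projectile landing at launch height, time of flight is t = 2 v_y / g = 2 × 36.69 / 9.81 = 7.48 s.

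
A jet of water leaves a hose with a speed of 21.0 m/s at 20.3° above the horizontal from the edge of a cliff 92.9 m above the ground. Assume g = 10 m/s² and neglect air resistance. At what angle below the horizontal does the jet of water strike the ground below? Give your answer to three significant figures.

v_x = 21.0 cos 20.3° = 19.70 m/s.
At impact |v_y| = √(v_y0² + 2 g h) = √(7.286² + 2×10×92.9) = 43.72 m/s.
Angle below horizontal = arctan(|v_y| / v_x) = arctan(43.72 / 19.70) = 65.7°.

65.7°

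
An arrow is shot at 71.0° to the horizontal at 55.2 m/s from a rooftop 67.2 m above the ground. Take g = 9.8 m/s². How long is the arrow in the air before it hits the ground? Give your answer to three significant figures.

11.8 s

Vertical component: v_y = 55.2 sin 71.0° = 52.19 m/s.
Taking up as positive with launch at y = 67.2 m, landing at y = 0: 0 = 67.2 + 52.19 t − ½(9.8) t².
Solving 4.900 t² − 52.19 t − 67.2 = 0 gives t = [52.19 + √(52.19² + 4·4.900·67.2)] / 9.800 = 11.8 s.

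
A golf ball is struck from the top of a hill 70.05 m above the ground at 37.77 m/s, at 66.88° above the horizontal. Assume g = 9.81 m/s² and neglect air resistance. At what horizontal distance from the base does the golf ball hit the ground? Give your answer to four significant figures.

129.3 m

Components: v_x = 37.77 cos 66.88° = 14.831 m/s, v_y = 37.77 sin 66.88° = 34.736 m/s.
Vertical: 0 = 70.05 + 34.736 t − ½(9.81) t² ⇒ 4.905 t² − 34.736 t − 70.05 = 0.
t = [34.736 + √(1206.6 + 1374.4)] / 9.810 = 8.7196 s.
Horizontal: R = v_x · t = 14.831 × 8.7196 = 129.3 m.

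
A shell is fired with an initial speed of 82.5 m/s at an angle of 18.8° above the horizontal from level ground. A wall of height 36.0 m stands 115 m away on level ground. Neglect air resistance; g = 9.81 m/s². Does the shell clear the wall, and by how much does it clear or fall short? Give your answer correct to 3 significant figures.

v_x = 82.5 cos 18.8° = 78.10 m/s; v_y0 = 82.5 sin 18.8° = 26.59 m/s.
Time to reach the wall: t = 115 / 78.10 = 1.472 s.
Height at that point: y = 26.59×1.472 − 4.905×1.472² = 28.51 m.
That is 36.0 − 28.51 = 7.49 m below the top of the wall, so the shell does not clear it.

No — it falls 7.49 m short of clearing the wall.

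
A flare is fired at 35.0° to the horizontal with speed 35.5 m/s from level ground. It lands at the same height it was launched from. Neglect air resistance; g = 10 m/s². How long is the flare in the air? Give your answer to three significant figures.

4.07 s

Vertical component: v_y = 35.5 sin 35.0° = 20.36 m/s.
For a projectile landing at launch height, time of flight is t = 2 v_y / g = 2 × 20.36 / 10 = 4.07 s.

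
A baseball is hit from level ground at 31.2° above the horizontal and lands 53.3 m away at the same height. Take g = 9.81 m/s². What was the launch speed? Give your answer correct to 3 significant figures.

24.3 m/s

On level ground, R = v₀² sin(2θ) / g, so v₀ = √(R g / sin 2θ).
sin(2 × 31.2°) = 0.8862.
v₀ = √(53.3 × 9.81 / 0.8862) = √590.0 = 24.3 m/s.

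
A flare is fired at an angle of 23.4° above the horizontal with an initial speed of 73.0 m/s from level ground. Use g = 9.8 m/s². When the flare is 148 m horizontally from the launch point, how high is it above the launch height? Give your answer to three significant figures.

40.1 m

v_x = 73.0 cos 23.4° = 67.00 m/s, v_y0 = 73.0 sin 23.4° = 28.99 m/s.
Time to reach x = 148 m: t = x / v_x = 148 / 67.00 = 2.209 s.
y = v_y0 t − ½ g t² = 28.99×2.209 − 4.900×2.209² = 40.1 m.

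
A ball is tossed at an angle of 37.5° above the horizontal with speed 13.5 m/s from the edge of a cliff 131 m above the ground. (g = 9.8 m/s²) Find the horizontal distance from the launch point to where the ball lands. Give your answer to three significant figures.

65.1 m

Components: v_x = 13.5 cos 37.5° = 10.71 m/s, v_y = 13.5 sin 37.5° = 8.218 m/s.
Vertical: 0 = 131 + 8.218 t − ½(9.8) t² ⇒ 4.900 t² − 8.218 t − 131 = 0.
t = [8.218 + √(67.54 + 2568)] / 9.800 = 6.077 s.
Horizontal: R = v_x · t = 10.71 × 6.077 = 65.1 m.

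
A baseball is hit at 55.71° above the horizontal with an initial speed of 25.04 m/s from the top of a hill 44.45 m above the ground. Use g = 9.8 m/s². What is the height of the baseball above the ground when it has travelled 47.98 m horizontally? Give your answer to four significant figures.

58.13 m

v_x = 25.04 cos 55.71° = 14.107 m/s, v_y0 = 25.04 sin 55.71° = 20.688 m/s.
Time to reach x = 47.98 m: t = x / v_x = 47.98 / 14.107 = 3.4011 s.
y = 44.45 + v_y0 t − ½ g t² = 44.45 + 20.688×3.4011 − 4.900×3.4011² = 58.13 m.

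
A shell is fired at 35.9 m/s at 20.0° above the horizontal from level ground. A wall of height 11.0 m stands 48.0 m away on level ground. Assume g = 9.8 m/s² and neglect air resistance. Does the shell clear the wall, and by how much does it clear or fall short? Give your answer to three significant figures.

No — it falls 3.45 m short of clearing the wall.

v_x = 35.9 cos 20.0° = 33.73 m/s; v_y0 = 35.9 sin 20.0° = 12.28 m/s.
Time to reach the wall: t = 48.0 / 33.73 = 1.423 s.
Height at that point: y = 12.28×1.423 − 4.900×1.423² = 7.552 m.
That is 11.0 − 7.552 = 3.45 m below the top of the wall, so the shell does not clear it.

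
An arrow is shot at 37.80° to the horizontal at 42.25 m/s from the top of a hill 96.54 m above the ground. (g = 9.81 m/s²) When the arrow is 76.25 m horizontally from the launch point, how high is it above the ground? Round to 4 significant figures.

v_x = 42.25 cos 37.80° = 33.384 m/s, v_y0 = 42.25 sin 37.80° = 25.895 m/s.
Time to reach x = 76.25 m: t = x / v_x = 76.25 / 33.384 = 2.2840 s.
y = 96.54 + v_y0 t − ½ g t² = 96.54 + 25.895×2.2840 − 4.905×2.2840² = 130.1 m.

130.1 m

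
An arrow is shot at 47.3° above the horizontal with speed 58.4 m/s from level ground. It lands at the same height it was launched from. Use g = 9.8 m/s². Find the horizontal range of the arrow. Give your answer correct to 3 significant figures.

347 m

Components: v_x = 58.4 cos 47.3° = 39.60 m/s, v_y = 58.4 sin 47.3° = 42.92 m/s.
Time of flight (same landing height): t = 2 v_y / g = 2 × 42.92 / 9.8 = 8.759 s.
Range: R = v_x · t = 39.60 × 8.759 = 347 m.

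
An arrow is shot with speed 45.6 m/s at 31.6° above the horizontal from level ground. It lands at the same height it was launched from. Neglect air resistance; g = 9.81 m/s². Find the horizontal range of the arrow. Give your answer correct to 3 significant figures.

189 m

Components: v_x = 45.6 cos 31.6° = 38.84 m/s, v_y = 45.6 sin 31.6° = 23.89 m/s.
Time of flight (same landing height): t = 2 v_y / g = 2 × 23.89 / 9.81 = 4.871 s.
Range: R = v_x · t = 38.84 × 4.871 = 189 m.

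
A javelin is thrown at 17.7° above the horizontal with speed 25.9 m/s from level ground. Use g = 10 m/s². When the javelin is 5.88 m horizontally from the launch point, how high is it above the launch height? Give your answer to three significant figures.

1.59 m

v_x = 25.9 cos 17.7° = 24.67 m/s, v_y0 = 25.9 sin 17.7° = 7.874 m/s.
Time to reach x = 5.88 m: t = x / v_x = 5.88 / 24.67 = 0.2383 s.
y = v_y0 t − ½ g t² = 7.874×0.2383 − 5.000×0.2383² = 1.59 m.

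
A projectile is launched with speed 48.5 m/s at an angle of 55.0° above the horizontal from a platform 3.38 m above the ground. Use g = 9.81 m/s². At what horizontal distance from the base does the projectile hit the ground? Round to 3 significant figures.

228 m

Components: v_x = 48.5 cos 55.0° = 27.82 m/s, v_y = 48.5 sin 55.0° = 39.73 m/s.
Vertical: 0 = 3.38 + 39.73 t − ½(9.81) t² ⇒ 4.905 t² − 39.73 t − 3.38 = 0.
t = [39.73 + √(1578 + 66.32)] / 9.810 = 8.184 s.
Horizontal: R = v_x · t = 27.82 × 8.184 = 228 m.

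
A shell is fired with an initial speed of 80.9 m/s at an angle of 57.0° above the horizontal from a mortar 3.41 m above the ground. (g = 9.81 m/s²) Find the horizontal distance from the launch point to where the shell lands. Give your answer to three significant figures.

612 m

Components: v_x = 80.9 cos 57.0° = 44.06 m/s, v_y = 80.9 sin 57.0° = 67.85 m/s.
Vertical: 0 = 3.41 + 67.85 t − ½(9.81) t² ⇒ 4.905 t² − 67.85 t − 3.41 = 0.
t = [67.85 + √(4604 + 66.90)] / 9.810 = 13.88 s.
Horizontal: R = v_x · t = 44.06 × 13.88 = 612 m.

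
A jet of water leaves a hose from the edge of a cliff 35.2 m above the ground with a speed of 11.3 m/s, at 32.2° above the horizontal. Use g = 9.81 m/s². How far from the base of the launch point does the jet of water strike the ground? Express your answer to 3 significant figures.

Components: v_x = 11.3 cos 32.2° = 9.562 m/s, v_y = 11.3 sin 32.2° = 6.022 m/s.
Vertical: 0 = 35.2 + 6.022 t − ½(9.81) t² ⇒ 4.905 t² − 6.022 t − 35.2 = 0.
t = [6.022 + √(36.26 + 690.6)] / 9.810 = 3.362 s.
Horizontal: R = v_x · t = 9.562 × 3.362 = 32.1 m.

32.1 m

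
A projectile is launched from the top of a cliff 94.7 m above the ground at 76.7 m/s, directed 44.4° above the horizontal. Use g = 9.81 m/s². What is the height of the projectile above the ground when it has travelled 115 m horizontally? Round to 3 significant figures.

v_x = 76.7 cos 44.4° = 54.80 m/s, v_y0 = 76.7 sin 44.4° = 53.66 m/s.
Time to reach x = 115 m: t = x / v_x = 115 / 54.80 = 2.099 s.
y = 94.7 + v_y0 t − ½ g t² = 94.7 + 53.66×2.099 − 4.905×2.099² = 186 m.

186 m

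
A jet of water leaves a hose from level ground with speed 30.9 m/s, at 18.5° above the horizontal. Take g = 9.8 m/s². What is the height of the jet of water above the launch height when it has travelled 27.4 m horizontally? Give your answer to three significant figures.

4.88 m

v_x = 30.9 cos 18.5° = 29.30 m/s, v_y0 = 30.9 sin 18.5° = 9.805 m/s.
Time to reach x = 27.4 m: t = x / v_x = 27.4 / 29.30 = 0.9352 s.
y = v_y0 t − ½ g t² = 9.805×0.9352 − 4.900×0.9352² = 4.88 m.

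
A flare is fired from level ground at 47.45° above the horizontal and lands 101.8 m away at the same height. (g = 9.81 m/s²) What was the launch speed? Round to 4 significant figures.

31.66 m/s

On level ground, R = v₀² sin(2θ) / g, so v₀ = √(R g / sin 2θ).
sin(2 × 47.45°) = 0.9963.
v₀ = √(101.8 × 9.81 / 0.9963) = √1002.4 = 31.66 m/s.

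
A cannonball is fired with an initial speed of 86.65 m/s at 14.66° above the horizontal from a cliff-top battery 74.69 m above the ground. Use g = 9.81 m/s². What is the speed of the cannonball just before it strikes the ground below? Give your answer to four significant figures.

v_x = 86.65 cos 14.66° = 83.829 m/s is unchanged throughout.
For the vertical component, v_y² = v_y0² + 2 g h = (21.930)² + 2×9.81×74.69 = 1946.3, so |v_y| = 44.117 m/s.
Impact speed = √(v_x² + v_y²) = √(7027.3 + 1946.3) = 94.73 m/s.

94.73 m/s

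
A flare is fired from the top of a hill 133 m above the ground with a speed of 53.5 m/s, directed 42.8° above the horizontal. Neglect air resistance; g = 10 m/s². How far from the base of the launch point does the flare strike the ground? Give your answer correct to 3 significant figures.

390 m

Components: v_x = 53.5 cos 42.8° = 39.25 m/s, v_y = 53.5 sin 42.8° = 36.35 m/s.
Vertical: 0 = 133 + 36.35 t − ½(10) t² ⇒ 5.000 t² − 36.35 t − 133 = 0.
t = [36.35 + √(1321 + 2660)] / 10.00 = 9.945 s.
Horizontal: R = v_x · t = 39.25 × 9.945 = 390 m.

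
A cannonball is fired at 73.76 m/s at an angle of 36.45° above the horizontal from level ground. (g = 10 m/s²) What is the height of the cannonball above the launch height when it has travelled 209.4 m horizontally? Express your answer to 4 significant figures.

92.38 m

v_x = 73.76 cos 36.45° = 59.331 m/s, v_y0 = 73.76 sin 36.45° = 43.822 m/s.
Time to reach x = 209.4 m: t = x / v_x = 209.4 / 59.331 = 3.5294 s.
y = v_y0 t − ½ g t² = 43.822×3.5294 − 5.000×3.5294² = 92.38 m.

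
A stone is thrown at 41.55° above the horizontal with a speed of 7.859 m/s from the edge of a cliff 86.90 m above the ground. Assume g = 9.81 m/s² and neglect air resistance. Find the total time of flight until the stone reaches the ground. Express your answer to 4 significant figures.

4.774 s

Vertical component: v_y = 7.859 sin 41.55° = 5.2127 m/s.
Taking up as positive with launch at y = 86.90 m, landing at y = 0: 0 = 86.90 + 5.2127 t − ½(9.81) t².
Solving 4.905 t² − 5.2127 t − 86.90 = 0 gives t = [5.2127 + √(5.2127² + 4·4.905·86.90)] / 9.810 = 4.774 s.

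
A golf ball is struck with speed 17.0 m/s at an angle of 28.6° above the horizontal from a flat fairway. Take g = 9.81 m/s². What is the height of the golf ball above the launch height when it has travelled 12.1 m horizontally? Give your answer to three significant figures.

v_x = 17.0 cos 28.6° = 14.93 m/s, v_y0 = 17.0 sin 28.6° = 8.138 m/s.
Time to reach x = 12.1 m: t = x / v_x = 12.1 / 14.93 = 0.8104 s.
y = v_y0 t − ½ g t² = 8.138×0.8104 − 4.905×0.8104² = 3.37 m.

3.37 m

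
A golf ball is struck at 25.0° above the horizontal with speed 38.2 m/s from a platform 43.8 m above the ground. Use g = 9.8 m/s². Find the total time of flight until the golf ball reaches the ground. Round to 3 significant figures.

5.06 s

Vertical component: v_y = 38.2 sin 25.0° = 16.14 m/s.
Taking up as positive with launch at y = 43.8 m, landing at y = 0: 0 = 43.8 + 16.14 t − ½(9.8) t².
Solving 4.900 t² − 16.14 t − 43.8 = 0 gives t = [16.14 + √(16.14² + 4·4.900·43.8)] / 9.800 = 5.06 s.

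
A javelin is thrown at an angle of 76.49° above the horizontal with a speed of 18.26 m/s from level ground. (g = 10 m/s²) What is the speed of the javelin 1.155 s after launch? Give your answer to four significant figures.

v_x = 18.26 cos 76.49° = 4.2658 m/s (constant).
v_y(t) = 18.26 sin 76.49° − g t = 17.755 − 10 × 1.155 = 6.2050 m/s.
Speed = √(v_x² + v_y²) = √(18.197 + 38.502) = 7.530 m/s.

7.530 m/s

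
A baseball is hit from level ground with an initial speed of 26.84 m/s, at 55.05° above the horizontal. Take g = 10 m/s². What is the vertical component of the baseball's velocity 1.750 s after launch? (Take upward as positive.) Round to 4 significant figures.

Initial vertical component: v_y0 = 26.84 sin 55.05° = 21.999 m/s.
v_y(t) = v_y0 − g t = 21.999 − 10 × 1.750 = 4.499 m/s.

4.499 m/s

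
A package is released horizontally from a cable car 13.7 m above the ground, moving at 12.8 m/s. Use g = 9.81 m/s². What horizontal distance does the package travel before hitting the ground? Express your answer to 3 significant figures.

Initial vertical velocity is zero, so the fall time comes from h = ½ g t²: t = √(2 × 13.7 / 9.81) = 1.671 s.
Horizontal motion is uniform at 12.8 m/s, so x = 12.8 × 1.671 = 21.4 m.

21.4 m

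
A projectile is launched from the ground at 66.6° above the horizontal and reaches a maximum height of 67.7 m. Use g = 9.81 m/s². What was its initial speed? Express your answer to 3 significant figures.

At maximum height v_y = 0, so (v₀ sin θ)² = 2 g H.
v₀ sin 66.6° = √(2 × 9.81 × 67.7) = 36.45 m/s.
v₀ = 36.45 / sin 66.6° = 36.45 / 0.9178 = 39.7 m/s.

39.7 m/s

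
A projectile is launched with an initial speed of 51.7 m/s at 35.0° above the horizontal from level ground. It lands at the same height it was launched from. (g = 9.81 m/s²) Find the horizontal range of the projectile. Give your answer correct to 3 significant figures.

256 m

For level ground, R = v₀² sin(2θ) / g.
sin(2 × 35.0°) = sin 70.00° = 0.9397.
R = (51.7)² × 0.9397 / 9.81 = 256 m.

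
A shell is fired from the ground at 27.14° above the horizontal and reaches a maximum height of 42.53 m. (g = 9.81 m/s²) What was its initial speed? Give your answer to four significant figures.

At maximum height v_y = 0, so (v₀ sin θ)² = 2 g H.
v₀ sin 27.14° = √(2 × 9.81 × 42.53) = 28.887 m/s.
v₀ = 28.887 / sin 27.14° = 28.887 / 0.4562 = 63.32 m/s.

63.32 m/s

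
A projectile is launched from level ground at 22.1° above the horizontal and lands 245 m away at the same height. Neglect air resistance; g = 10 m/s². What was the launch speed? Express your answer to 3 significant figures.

On level ground, R = v₀² sin(2θ) / g, so v₀ = √(R g / sin 2θ).
sin(2 × 22.1°) = 0.6972.
v₀ = √(245 × 10 / 0.6972) = √3514 = 59.3 m/s.

59.3 m/s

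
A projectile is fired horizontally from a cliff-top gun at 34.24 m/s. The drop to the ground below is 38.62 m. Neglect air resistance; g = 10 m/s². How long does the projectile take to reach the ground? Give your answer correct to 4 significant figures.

The horizontal speed doesn't affect the fall. With v_y0 = 0, h = ½ g t².
t = √(2 × 38.62 / 10) = √7.7240 = 2.779 s.

2.779 s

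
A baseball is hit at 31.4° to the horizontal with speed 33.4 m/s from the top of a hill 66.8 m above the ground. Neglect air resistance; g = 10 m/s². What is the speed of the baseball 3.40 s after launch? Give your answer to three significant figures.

v_x = 33.4 cos 31.4° = 28.51 m/s (constant).
v_y(t) = 33.4 sin 31.4° − g t = 17.40 − 10 × 3.40 = -16.60 m/s.
Speed = √(v_x² + v_y²) = √(812.8 + 275.6) = 33.0 m/s.

33.0 m/s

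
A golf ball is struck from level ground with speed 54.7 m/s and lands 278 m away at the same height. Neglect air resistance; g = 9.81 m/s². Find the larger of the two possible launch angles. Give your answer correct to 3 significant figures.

Level-ground range: R = v₀² sin(2θ)/g ⇒ sin 2θ = R g / v₀² = 278×9.81/54.7² = 0.9115.
2θ = arcsin(0.9115) = 65.71° or 180° − 65.71° = 114.29°.
So θ = 32.9° or θ = 57.1°.

57.1°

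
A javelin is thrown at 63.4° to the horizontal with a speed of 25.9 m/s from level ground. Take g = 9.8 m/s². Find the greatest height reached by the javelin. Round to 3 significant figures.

27.4 m

Vertical component of launch velocity: v_y = 25.9 sin 63.4° = 23.16 m/s.
At the highest point the vertical velocity is zero, so v_y² = 2 g h_max.
h_max = (23.16)² / (2 × 9.8) = 536.4 / 19.60 = 27.4 m.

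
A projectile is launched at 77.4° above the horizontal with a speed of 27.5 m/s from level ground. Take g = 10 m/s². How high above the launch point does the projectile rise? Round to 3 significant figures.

36.0 m

Vertical component of launch velocity: v_y = 27.5 sin 77.4° = 26.84 m/s.
At the highest point the vertical velocity is zero, so v_y² = 2 g h_max.
h_max = (26.84)² / (2 × 10) = 720.4 / 20.00 = 36.0 m.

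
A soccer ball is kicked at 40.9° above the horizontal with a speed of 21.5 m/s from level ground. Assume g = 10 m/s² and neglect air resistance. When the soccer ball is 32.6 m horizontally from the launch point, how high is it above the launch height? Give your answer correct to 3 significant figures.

8.12 m

v_x = 21.5 cos 40.9° = 16.25 m/s, v_y0 = 21.5 sin 40.9° = 14.08 m/s.
Time to reach x = 32.6 m: t = x / v_x = 32.6 / 16.25 = 2.006 s.
y = v_y0 t − ½ g t² = 14.08×2.006 − 5.000×2.006² = 8.12 m.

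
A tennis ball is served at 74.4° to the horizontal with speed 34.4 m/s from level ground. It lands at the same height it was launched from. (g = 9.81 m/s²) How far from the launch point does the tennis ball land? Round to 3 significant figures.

For level ground, R = v₀² sin(2θ) / g.
sin(2 × 74.4°) = sin 148.8° = 0.5180.
R = (34.4)² × 0.5180 / 9.81 = 62.5 m.

62.5 m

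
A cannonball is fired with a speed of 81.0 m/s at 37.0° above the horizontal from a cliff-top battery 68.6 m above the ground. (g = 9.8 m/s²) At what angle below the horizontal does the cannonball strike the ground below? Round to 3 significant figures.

43.3°

v_x = 81.0 cos 37.0° = 64.69 m/s.
At impact |v_y| = √(v_y0² + 2 g h) = √(48.75² + 2×9.8×68.6) = 61.00 m/s.
Angle below horizontal = arctan(|v_y| / v_x) = arctan(61.00 / 64.69) = 43.3°.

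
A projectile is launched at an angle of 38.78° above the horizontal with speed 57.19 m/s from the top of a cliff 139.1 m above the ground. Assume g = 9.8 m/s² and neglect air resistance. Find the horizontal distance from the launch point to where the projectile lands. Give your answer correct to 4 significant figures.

451.0 m

Components: v_x = 57.19 cos 38.78° = 44.583 m/s, v_y = 57.19 sin 38.78° = 35.820 m/s.
Vertical: 0 = 139.1 + 35.820 t − ½(9.8) t² ⇒ 4.900 t² − 35.820 t − 139.1 = 0.
t = [35.820 + √(1283.1 + 2726.4)] / 9.800 = 10.116 s.
Horizontal: R = v_x · t = 44.583 × 10.116 = 451.0 m.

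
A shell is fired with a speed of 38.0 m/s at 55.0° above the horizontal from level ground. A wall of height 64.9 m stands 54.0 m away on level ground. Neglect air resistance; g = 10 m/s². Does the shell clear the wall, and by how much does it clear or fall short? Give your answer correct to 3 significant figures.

No — it falls 18.5 m short of clearing the wall.

v_x = 38.0 cos 55.0° = 21.80 m/s; v_y0 = 38.0 sin 55.0° = 31.13 m/s.
Time to reach the wall: t = 54.0 / 21.80 = 2.477 s.
Height at that point: y = 31.13×2.477 − 5.000×2.477² = 46.43 m.
That is 64.9 − 46.43 = 18.5 m below the top of the wall, so the shell does not clear it.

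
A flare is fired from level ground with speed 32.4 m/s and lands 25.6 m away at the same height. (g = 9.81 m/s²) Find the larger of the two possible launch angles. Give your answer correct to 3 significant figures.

83.1°

Level-ground range: R = v₀² sin(2θ)/g ⇒ sin 2θ = R g / v₀² = 25.6×9.81/32.4² = 0.2392.
2θ = arcsin(0.2392) = 13.84° or 180° − 13.84° = 166.16°.
So θ = 6.92° or θ = 83.1°.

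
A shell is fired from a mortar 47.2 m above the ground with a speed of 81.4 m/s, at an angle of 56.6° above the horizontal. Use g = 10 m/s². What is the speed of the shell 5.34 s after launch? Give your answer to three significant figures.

v_x = 81.4 cos 56.6° = 44.81 m/s (constant).
v_y(t) = 81.4 sin 56.6° − g t = 67.96 − 10 × 5.34 = 14.56 m/s.
Speed = √(v_x² + v_y²) = √(2008 + 212.0) = 47.1 m/s.

47.1 m/s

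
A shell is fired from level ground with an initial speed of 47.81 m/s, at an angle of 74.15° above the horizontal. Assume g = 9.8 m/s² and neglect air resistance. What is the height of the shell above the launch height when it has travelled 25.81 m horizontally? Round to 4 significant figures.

v_x = 47.81 cos 74.15° = 13.058 m/s, v_y0 = 47.81 sin 74.15° = 45.992 m/s.
Time to reach x = 25.81 m: t = x / v_x = 25.81 / 13.058 = 1.9766 s.
y = v_y0 t − ½ g t² = 45.992×1.9766 − 4.900×1.9766² = 71.76 m.

71.76 m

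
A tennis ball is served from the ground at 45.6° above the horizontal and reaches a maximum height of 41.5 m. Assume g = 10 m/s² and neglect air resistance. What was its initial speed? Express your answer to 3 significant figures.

40.3 m/s

At maximum height v_y = 0, so (v₀ sin θ)² = 2 g H.
v₀ sin 45.6° = √(2 × 10 × 41.5) = 28.81 m/s.
v₀ = 28.81 / sin 45.6° = 28.81 / 0.7145 = 40.3 m/s.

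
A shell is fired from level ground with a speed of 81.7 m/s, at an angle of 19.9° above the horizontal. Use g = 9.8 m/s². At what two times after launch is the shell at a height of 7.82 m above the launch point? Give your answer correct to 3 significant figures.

v_y0 = 81.7 sin 19.9° = 27.81 m/s.
Set y = v_y0 t − ½ g t² = 7.82: 4.900 t² − 27.81 t + 7.82 = 0.
t = [27.81 ± √(773.4 − 153.3)] / 9.8 = (27.81 ± 24.90) / 9.8, giving t = 0.297 s or t = 5.38 s.
So the shell is at 7.82 m at t = 0.297 s (rising) and t = 5.38 s (falling).

0.297 s and 5.38 s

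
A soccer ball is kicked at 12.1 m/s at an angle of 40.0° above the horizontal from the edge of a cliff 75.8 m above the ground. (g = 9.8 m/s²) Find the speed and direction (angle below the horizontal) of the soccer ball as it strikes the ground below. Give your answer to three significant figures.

40.4 m/s at 76.7° below the horizontal

v_x = 12.1 cos 40.0° = 9.269 m/s (constant).
|v_y| at impact = √((7.778)² + 2×9.8×75.8) = 39.32 m/s.
Speed = √(9.269² + 39.32²) = 40.4 m/s; angle = arctan(39.32/9.269) = 76.7° below horizontal.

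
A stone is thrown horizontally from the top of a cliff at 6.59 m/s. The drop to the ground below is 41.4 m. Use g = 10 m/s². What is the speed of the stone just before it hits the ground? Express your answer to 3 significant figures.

Fall time: t = √(2 × 41.4 / 10) = 2.877 s.
At impact: v_x = 6.59 m/s (unchanged), v_y = g t = 10 × 2.877 = 28.77 m/s.
Speed = √(v_x² + v_y²) = √(43.43 + 827.7) = 29.5 m/s.

29.5 m/s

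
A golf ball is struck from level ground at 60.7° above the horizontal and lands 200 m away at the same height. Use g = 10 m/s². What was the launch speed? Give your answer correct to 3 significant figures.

On level ground, R = v₀² sin(2θ) / g, so v₀ = √(R g / sin 2θ).
sin(2 × 60.7°) = 0.8536.
v₀ = √(200 × 10 / 0.8536) = √2343 = 48.4 m/s.

48.4 m/s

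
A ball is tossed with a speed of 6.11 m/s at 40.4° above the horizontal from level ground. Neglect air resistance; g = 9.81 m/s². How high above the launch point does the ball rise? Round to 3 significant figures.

Vertical component of launch velocity: v_y = 6.11 sin 40.4° = 3.960 m/s.
At the highest point the vertical velocity is zero, so v_y² = 2 g h_max.
h_max = (3.960)² / (2 × 9.81) = 15.68 / 19.62 = 0.799 m.

0.799 m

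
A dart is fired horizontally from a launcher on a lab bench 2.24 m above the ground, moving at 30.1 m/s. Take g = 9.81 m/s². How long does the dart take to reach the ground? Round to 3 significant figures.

The horizontal speed doesn't affect the fall. With v_y0 = 0, h = ½ g t².
t = √(2 × 2.24 / 9.81) = √0.4567 = 0.676 s.

0.676 s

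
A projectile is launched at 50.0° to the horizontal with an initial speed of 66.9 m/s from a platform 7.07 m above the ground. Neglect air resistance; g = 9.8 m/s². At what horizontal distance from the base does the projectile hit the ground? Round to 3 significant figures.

456 m

Components: v_x = 66.9 cos 50.0° = 43.00 m/s, v_y = 66.9 sin 50.0° = 51.25 m/s.
Vertical: 0 = 7.07 + 51.25 t − ½(9.8) t² ⇒ 4.900 t² − 51.25 t − 7.07 = 0.
t = [51.25 + √(2627 + 138.6)] / 9.800 = 10.60 s.
Horizontal: R = v_x · t = 43.00 × 10.60 = 456 m.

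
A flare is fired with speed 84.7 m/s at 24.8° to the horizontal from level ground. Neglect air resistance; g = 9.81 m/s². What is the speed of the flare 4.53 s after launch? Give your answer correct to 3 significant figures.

v_x = 84.7 cos 24.8° = 76.89 m/s (constant).
v_y(t) = 84.7 sin 24.8° − g t = 35.53 − 9.81 × 4.53 = -8.909 m/s.
Speed = √(v_x² + v_y²) = √(5912 + 79.37) = 77.4 m/s.

77.4 m/s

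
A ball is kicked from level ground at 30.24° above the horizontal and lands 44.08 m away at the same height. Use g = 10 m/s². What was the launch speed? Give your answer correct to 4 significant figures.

On level ground, R = v₀² sin(2θ) / g, so v₀ = √(R g / sin 2θ).
sin(2 × 30.24°) = 0.8702.
v₀ = √(44.08 × 10 / 0.8702) = √506.55 = 22.51 m/s.

22.51 m/s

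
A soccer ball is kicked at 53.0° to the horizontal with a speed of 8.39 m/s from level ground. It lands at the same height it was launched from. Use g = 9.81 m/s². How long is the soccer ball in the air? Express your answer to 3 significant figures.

1.37 s

Vertical component: v_y = 8.39 sin 53.0° = 6.701 m/s.
For a projectile landing at launch height, time of flight is t = 2 v_y / g = 2 × 6.701 / 9.81 = 1.37 s.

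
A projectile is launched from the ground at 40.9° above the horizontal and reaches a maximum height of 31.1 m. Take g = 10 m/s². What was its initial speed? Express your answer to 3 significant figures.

38.1 m/s

At maximum height v_y = 0, so (v₀ sin θ)² = 2 g H.
v₀ sin 40.9° = √(2 × 10 × 31.1) = 24.94 m/s.
v₀ = 24.94 / sin 40.9° = 24.94 / 0.6547 = 38.1 m/s.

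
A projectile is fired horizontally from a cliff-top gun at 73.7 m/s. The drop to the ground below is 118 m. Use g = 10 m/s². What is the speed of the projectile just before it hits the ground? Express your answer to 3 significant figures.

88.3 m/s

Fall time: t = √(2 × 118 / 10) = 4.858 s.
At impact: v_x = 73.7 m/s (unchanged), v_y = g t = 10 × 4.858 = 48.58 m/s.
Speed = √(v_x² + v_y²) = √(5432 + 2360) = 88.3 m/s.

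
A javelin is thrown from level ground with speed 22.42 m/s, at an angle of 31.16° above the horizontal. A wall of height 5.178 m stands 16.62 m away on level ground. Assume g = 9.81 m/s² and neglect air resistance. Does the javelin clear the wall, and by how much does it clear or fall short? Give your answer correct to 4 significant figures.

v_x = 22.42 cos 31.16° = 19.185 m/s; v_y0 = 22.42 sin 31.16° = 11.601 m/s.
Time to reach the wall: t = 16.62 / 19.185 = 0.86630 s.
Height at that point: y = 11.601×0.86630 − 4.905×0.86630² = 6.3689 m.
That is 6.3689 − 5.178 = 1.191 m above the top of the wall, so the javelin clears it.

Yes — it clears the wall by 1.191 m.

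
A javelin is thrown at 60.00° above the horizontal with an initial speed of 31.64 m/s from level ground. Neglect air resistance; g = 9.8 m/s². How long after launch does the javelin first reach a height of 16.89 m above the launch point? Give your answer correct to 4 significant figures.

0.7054 s

v_y0 = 31.64 sin 60.00° = 27.401 m/s.
Set y = v_y0 t − ½ g t² = 16.89: 4.900 t² − 27.401 t + 16.89 = 0.
t = [27.401 ± √(750.81 − 331.04)] / 9.8 = (27.401 ± 20.488) / 9.8, giving t = 0.7054 s or t = 4.887 s.
The javelin is on the way up at the first time, so t = 0.7054 s.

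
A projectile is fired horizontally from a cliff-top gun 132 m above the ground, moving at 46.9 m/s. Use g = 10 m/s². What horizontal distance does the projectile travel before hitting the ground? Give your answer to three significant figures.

Initial vertical velocity is zero, so the fall time comes from h = ½ g t²: t = √(2 × 132 / 10) = 5.138 s.
Horizontal motion is uniform at 46.9 m/s, so x = 46.9 × 5.138 = 241 m.

241 m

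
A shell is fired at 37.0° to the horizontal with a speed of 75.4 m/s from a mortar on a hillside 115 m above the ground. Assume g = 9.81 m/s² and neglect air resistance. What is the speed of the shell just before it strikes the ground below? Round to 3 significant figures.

v_x = 75.4 cos 37.0° = 60.22 m/s is unchanged throughout.
For the vertical component, v_y² = v_y0² + 2 g h = (45.38)² + 2×9.81×115 = 4316, so |v_y| = 65.70 m/s.
Impact speed = √(v_x² + v_y²) = √(3626 + 4316) = 89.1 m/s.

89.1 m/s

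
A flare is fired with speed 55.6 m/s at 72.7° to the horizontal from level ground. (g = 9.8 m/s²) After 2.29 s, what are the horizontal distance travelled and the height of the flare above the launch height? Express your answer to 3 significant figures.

v_x = 55.6 cos 72.7° = 16.53 m/s; v_y0 = 55.6 sin 72.7° = 53.08 m/s.
x = v_x t = 16.53 × 2.29 = 37.9 m.
y = v_y0 t − ½ g t² = 53.08×2.29 − 4.900×2.29² = 95.9 m.

x = 37.9 m, y = 95.9 m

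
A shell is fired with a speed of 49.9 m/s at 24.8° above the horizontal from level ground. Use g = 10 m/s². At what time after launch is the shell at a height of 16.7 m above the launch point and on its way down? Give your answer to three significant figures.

v_y0 = 49.9 sin 24.8° = 20.93 m/s.
Set y = v_y0 t − ½ g t² = 16.7: 5.000 t² − 20.93 t + 16.7 = 0.
t = [20.93 ± √(438.1 − 334.0)] / 10 = (20.93 ± 10.20) / 10, giving t = 1.07 s or t = 3.11 s.
On the way down corresponds to the larger root: t = 3.11 s.

3.11 s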